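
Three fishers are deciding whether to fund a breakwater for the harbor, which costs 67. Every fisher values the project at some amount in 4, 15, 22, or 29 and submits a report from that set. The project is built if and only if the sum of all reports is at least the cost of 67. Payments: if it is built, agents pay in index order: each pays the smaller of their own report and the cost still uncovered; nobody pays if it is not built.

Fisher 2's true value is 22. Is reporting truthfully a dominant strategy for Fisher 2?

No

Consider the case where Fisher 1 reports 29 and Fisher 3 reports 29.
Truthful report 22: project built, pays 22, utility 22 - 22 = 0.
Report 15 instead: project built, pays 15, utility 22 - 15 = 7.
Since 7 > 0, reporting 15 is strictly better here, so truthful reporting is not dominant.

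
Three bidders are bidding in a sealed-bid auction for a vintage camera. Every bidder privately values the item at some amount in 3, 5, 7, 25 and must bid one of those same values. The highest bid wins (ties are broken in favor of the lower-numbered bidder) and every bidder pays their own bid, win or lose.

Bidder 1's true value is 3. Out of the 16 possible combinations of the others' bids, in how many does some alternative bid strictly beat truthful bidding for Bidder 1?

Others bid (3, 5): truth gives -3; bid 5 gives -2 > -3. Violating.
Others bid (5, 3): truth gives -3; bid 5 gives -2 > -3. Violating.
Others bid (5, 5): truth gives -3; bid 5 gives -2 > -3. Violating.
Others bid (3, 3): truth gives 0; no alternative beats it.
Others bid (3, 7): truth gives -3; no alternative beats it.
(Checking all 16 profiles: 3 have a profitable deviation, 13 do not.)

3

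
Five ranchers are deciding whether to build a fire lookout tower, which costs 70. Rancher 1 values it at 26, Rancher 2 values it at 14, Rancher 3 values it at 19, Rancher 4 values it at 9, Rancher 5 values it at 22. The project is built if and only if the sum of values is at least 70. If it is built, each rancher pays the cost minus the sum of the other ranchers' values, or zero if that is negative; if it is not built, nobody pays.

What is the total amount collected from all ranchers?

8

Total value 90 ≥ cost 70, so it is built.
Rancher 1: others sum to 64; max(0, 70 - 64) = 6.
Rancher 2: others sum to 76; max(0, 70 - 76) = 0.
Rancher 3: others sum to 71; max(0, 70 - 71) = 0.
Rancher 4: others sum to 81; max(0, 70 - 81) = 0.
Rancher 5: others sum to 68; max(0, 70 - 68) = 2.
Total collected = 6 + 0 + 0 + 0 + 2 = 8.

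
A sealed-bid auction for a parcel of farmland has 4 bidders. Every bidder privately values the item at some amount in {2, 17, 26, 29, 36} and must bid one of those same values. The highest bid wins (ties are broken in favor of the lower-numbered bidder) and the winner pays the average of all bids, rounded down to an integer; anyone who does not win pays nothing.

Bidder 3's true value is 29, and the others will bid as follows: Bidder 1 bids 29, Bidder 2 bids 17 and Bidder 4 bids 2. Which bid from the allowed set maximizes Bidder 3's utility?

36

Bid 2: loses, pays 0, utility 0.
Bid 17: loses, pays 0, utility 0.
Bid 26: loses, pays 0, utility 0.
Bid 29: loses, pays 0, utility 0.
Bid 36: wins, pays 21, utility 29 - 21 = 8.
The best choice is 36 with utility 8.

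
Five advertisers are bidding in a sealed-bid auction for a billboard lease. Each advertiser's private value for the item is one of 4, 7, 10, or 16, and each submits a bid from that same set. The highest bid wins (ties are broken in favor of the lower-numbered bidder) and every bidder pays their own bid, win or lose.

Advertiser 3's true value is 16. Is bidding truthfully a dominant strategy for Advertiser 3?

No

Consider the case where Advertiser 1 bids 4, Advertiser 2 bids 4, Advertiser 4 bids 4 and Advertiser 5 bids 4.
Truthful bid 16: wins, pays 16, utility 16 - 16 = 0.
Bid 7 instead: wins, pays 7, utility 16 - 7 = 9.
Since 9 > 0, bidding 7 is strictly better here, so truthful bidding is not dominant.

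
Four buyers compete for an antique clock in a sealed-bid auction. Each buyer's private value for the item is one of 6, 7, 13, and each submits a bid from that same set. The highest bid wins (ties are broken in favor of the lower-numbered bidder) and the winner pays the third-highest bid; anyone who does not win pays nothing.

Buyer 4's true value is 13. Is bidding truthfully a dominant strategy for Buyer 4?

Check each profile of the others' bids and compare truth against every alternative bid.
Others bid (6, 6, 7): truth gives 7, best alternative gives 0.
Others bid (6, 7, 6): truth gives 7, best alternative gives 0.
Others bid (7, 6, 6): truth gives 7, best alternative gives 0.
Others bid (6, 7, 7): truth gives 6, best alternative gives 0.
Others bid (7, 6, 7): truth gives 6, best alternative gives 0.
Others bid (7, 7, 6): truth gives 6, best alternative gives 0.
(Remaining 21 profiles checked similarly; truth is weakly best in each.)
In every case the truthful bid is at least as good as any alternative, so it is a dominant strategy.

Yes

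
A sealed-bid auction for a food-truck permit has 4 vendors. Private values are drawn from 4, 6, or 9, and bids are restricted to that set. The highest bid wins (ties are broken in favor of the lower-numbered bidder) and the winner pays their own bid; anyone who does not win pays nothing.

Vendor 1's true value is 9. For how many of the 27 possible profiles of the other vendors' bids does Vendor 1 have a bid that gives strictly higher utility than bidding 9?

8

Others bid (4, 4, 4): truth gives 0; bid 4 gives 5 > 0. Violating.
Others bid (4, 4, 6): truth gives 0; bid 6 gives 3 > 0. Violating.
Others bid (4, 6, 4): truth gives 0; bid 6 gives 3 > 0. Violating.
Others bid (4, 6, 6): truth gives 0; bid 6 gives 3 > 0. Violating.
Others bid (4, 4, 9): truth gives 0; no alternative beats it.
Others bid (4, 6, 9): truth gives 0; no alternative beats it.
(Checking all 27 profiles: 8 have a profitable deviation, 19 do not.)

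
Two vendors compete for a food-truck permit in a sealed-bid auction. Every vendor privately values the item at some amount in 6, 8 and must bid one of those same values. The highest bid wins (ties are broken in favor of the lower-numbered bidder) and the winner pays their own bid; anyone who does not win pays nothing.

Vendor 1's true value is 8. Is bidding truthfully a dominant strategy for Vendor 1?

No

Consider the case where Vendor 2 bids 6.
Truthful bid 8: wins, pays 8, utility 8 - 8 = 0.
Bid 6 instead: wins, pays 6, utility 8 - 6 = 2.
Since 2 > 0, bidding 6 is strictly better here, so truthful bidding is not dominant.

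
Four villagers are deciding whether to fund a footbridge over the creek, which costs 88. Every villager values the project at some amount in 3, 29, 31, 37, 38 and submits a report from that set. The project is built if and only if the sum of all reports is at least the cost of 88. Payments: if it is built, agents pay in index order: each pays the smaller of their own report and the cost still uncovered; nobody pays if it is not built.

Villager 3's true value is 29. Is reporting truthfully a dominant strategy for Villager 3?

Consider the case where Villager 1 reports 29, Villager 2 reports 29 and Villager 4 reports 29.
Truthful report 29: project built, pays 29, utility 29 - 29 = 0.
Report 3 instead: project built, pays 3, utility 29 - 3 = 26.
Since 26 > 0, reporting 3 is strictly better here, so truthful reporting is not dominant.

No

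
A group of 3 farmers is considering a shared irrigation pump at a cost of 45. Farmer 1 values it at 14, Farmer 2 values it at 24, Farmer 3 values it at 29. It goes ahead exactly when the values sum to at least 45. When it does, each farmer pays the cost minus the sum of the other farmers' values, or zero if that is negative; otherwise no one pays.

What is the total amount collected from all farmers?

Total value 67 ≥ cost 45, so it is built.
Farmer 1: others sum to 53; max(0, 45 - 53) = 0.
Farmer 2: others sum to 43; max(0, 45 - 43) = 2.
Farmer 3: others sum to 38; max(0, 45 - 38) = 7.
Total collected = 0 + 2 + 7 = 9.

9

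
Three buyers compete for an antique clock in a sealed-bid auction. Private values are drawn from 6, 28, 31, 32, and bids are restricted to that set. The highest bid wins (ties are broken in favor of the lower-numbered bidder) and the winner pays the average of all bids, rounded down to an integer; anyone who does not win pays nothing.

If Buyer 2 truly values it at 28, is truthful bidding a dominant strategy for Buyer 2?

Consider the case where Buyer 1 bids 6 and Buyer 3 bids 31.
Truthful bid 28: loses, pays 0, utility 0.
Bid 31 instead: wins, pays 22, utility 28 - 22 = 6.
Since 6 > 0, bidding 31 is strictly better here, so truthful bidding is not dominant.

No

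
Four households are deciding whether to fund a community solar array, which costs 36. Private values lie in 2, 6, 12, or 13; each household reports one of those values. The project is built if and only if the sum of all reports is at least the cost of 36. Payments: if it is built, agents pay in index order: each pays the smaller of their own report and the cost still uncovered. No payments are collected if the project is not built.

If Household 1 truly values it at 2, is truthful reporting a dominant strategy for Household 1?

Yes

Check each profile of the others' reports and compare truth against every alternative report.
Others report (6, 12, 12): truth gives 0, best alternative gives -4.
Others report (6, 12, 13): truth gives 0, best alternative gives -4.
Others report (6, 13, 12): truth gives 0, best alternative gives -4.
Others report (6, 13, 13): truth gives 0, best alternative gives -4.
Others report (12, 6, 12): truth gives 0, best alternative gives -4.
Others report (12, 6, 13): truth gives 0, best alternative gives -4.
(Remaining 58 profiles checked similarly; truth is weakly best in each.)
In every case the truthful report is at least as good as any alternative, so it is a dominant strategy.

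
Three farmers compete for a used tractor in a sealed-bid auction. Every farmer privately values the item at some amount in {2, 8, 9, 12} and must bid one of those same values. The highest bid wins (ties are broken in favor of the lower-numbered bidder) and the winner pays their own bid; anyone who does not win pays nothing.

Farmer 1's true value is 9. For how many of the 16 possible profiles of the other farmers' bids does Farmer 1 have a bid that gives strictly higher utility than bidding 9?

4

Others bid (2, 2): truth gives 0; bid 2 gives 7 > 0. Violating.
Others bid (2, 8): truth gives 0; bid 8 gives 1 > 0. Violating.
Others bid (8, 2): truth gives 0; bid 8 gives 1 > 0. Violating.
Others bid (8, 8): truth gives 0; bid 8 gives 1 > 0. Violating.
Others bid (2, 9): truth gives 0; no alternative beats it.
Others bid (2, 12): truth gives 0; no alternative beats it.
(Checking all 16 profiles: 4 have a profitable deviation, 12 do not.)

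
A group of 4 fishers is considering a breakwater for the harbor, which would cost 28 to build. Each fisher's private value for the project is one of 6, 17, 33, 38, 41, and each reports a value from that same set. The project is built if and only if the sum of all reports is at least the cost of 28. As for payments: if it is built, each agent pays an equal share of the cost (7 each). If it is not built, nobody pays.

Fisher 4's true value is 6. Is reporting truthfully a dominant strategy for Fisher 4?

Check each profile of the others' reports and compare truth against every alternative report.
Others report (6, 6, 6): truth gives 0, best alternative gives -1.
Others report (6, 6, 17): truth gives -1, best alternative gives -1.
Others report (6, 6, 33): truth gives -1, best alternative gives -1.
Others report (6, 6, 38): truth gives -1, best alternative gives -1.
Others report (6, 6, 41): truth gives -1, best alternative gives -1.
Others report (6, 17, 6): truth gives -1, best alternative gives -1.
(Remaining 119 profiles checked similarly; truth is weakly best in each.)
In every case the truthful report is at least as good as any alternative, so it is a dominant strategy.

Yes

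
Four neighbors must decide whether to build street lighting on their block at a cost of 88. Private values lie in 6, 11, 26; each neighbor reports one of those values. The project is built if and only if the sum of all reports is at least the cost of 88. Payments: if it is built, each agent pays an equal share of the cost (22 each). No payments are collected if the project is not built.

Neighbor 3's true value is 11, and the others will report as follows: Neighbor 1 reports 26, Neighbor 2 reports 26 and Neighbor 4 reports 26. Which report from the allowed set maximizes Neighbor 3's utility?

6

Report 6: project not built, utility 0.
Report 11: project built, pays 22, utility 11 - 22 = -11.
Report 26: project built, pays 22, utility 11 - 22 = -11.
The best choice is 6 with utility 0.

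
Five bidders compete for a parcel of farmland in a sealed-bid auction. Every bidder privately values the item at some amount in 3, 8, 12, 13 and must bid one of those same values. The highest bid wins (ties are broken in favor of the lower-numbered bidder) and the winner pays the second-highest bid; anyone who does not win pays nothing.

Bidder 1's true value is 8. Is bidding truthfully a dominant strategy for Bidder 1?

Check each profile of the others' bids and compare truth against every alternative bid.
Others bid (3, 3, 3, 3): truth gives 5, best alternative gives 5.
Others bid (3, 3, 3, 8): truth gives 0, best alternative gives 0.
Others bid (3, 3, 3, 12): truth gives 0, best alternative gives 0.
Others bid (3, 3, 3, 13): truth gives 0, best alternative gives 0.
Others bid (3, 3, 8, 3): truth gives 0, best alternative gives 0.
Others bid (3, 3, 8, 8): truth gives 0, best alternative gives 0.
(Remaining 250 profiles checked similarly; truth is weakly best in each.)
In every case the truthful bid is at least as good as any alternative, so it is a dominant strategy.

Yes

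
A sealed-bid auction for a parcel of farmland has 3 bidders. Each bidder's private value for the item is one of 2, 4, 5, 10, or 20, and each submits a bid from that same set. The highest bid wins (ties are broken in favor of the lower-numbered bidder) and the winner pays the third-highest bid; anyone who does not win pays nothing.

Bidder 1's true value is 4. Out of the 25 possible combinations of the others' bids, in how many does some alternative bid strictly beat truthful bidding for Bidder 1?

6

Others bid (2, 5): truth gives 0; bid 5 gives 2 > 0. Violating.
Others bid (2, 10): truth gives 0; bid 10 gives 2 > 0. Violating.
Others bid (2, 20): truth gives 0; bid 20 gives 2 > 0. Violating.
Others bid (5, 2): truth gives 0; bid 5 gives 2 > 0. Violating.
Others bid (2, 2): truth gives 2; no alternative beats it.
Others bid (2, 4): truth gives 2; no alternative beats it.
(Checking all 25 profiles: 6 have a profitable deviation, 19 do not.)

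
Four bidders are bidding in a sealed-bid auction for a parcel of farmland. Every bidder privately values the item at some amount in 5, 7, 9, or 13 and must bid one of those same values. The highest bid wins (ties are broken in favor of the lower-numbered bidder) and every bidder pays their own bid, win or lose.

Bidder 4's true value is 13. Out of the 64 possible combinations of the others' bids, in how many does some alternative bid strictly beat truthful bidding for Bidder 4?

Others bid (5, 5, 5): truth gives 0; bid 7 gives 6 > 0. Violating.
Others bid (5, 5, 7): truth gives 0; bid 9 gives 4 > 0. Violating.
Others bid (5, 5, 13): truth gives -13; bid 5 gives -5 > -13. Violating.
Others bid (5, 7, 5): truth gives 0; bid 9 gives 4 > 0. Violating.
Others bid (5, 5, 9): truth gives 0; no alternative beats it.
Others bid (5, 7, 9): truth gives 0; no alternative beats it.
(Checking all 64 profiles: 45 have a profitable deviation, 19 do not.)

45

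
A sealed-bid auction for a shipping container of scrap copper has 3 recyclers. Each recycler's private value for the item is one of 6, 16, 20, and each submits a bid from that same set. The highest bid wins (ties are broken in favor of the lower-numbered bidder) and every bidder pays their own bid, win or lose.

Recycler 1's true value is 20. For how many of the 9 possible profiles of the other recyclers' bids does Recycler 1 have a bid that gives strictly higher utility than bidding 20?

Others bid (6, 6): truth gives 0; bid 6 gives 14 > 0. Violating.
Others bid (6, 16): truth gives 0; bid 16 gives 4 > 0. Violating.
Others bid (16, 6): truth gives 0; bid 16 gives 4 > 0. Violating.
Others bid (16, 16): truth gives 0; bid 16 gives 4 > 0. Violating.
Others bid (6, 20): truth gives 0; no alternative beats it.
Others bid (16, 20): truth gives 0; no alternative beats it.
(Checking all 9 profiles: 4 have a profitable deviation, 5 do not.)

4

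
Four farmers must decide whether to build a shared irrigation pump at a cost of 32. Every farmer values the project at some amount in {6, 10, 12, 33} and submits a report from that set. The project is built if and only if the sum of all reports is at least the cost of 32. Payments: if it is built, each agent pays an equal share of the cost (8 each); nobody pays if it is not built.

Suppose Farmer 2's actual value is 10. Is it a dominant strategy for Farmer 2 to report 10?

Consider the case where Farmer 1 reports 6, Farmer 3 reports 6 and Farmer 4 reports 6.
Truthful report 10: project not built, utility 0.
Report 33 instead: project built, pays 8, utility 10 - 8 = 2.
Since 2 > 0, reporting 33 is strictly better here, so truthful reporting is not dominant.

No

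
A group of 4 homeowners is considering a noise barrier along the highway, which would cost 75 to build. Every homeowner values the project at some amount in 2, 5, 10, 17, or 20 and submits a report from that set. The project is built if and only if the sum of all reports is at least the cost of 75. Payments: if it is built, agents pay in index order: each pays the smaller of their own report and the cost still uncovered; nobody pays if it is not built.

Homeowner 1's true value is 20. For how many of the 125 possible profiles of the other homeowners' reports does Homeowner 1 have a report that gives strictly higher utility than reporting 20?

Others report (20, 20, 20): truth gives 0; report 17 gives 3 > 0. Violating.
Others report (2, 2, 2): truth gives 0; no alternative beats it.
Others report (2, 2, 5): truth gives 0; no alternative beats it.
(Checking all 125 profiles: 1 has a profitable deviation, 124 do not.)

1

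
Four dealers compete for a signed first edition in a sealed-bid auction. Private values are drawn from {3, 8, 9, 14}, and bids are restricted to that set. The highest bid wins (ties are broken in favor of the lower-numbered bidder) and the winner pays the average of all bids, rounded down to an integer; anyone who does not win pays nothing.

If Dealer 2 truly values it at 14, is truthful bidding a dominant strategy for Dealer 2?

Consider the case where Dealer 1 bids 3, Dealer 3 bids 3 and Dealer 4 bids 3.
Truthful bid 14: wins, pays 5, utility 14 - 5 = 9.
Bid 8 instead: wins, pays 4, utility 14 - 4 = 10.
Since 10 > 9, bidding 8 is strictly better here, so truthful bidding is not dominant.

No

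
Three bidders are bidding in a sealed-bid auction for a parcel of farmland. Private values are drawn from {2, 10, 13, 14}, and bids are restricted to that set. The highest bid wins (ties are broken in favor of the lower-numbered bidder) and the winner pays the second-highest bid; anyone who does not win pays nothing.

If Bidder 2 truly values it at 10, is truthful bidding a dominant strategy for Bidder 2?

Check each profile of the others' bids and compare truth against every alternative bid.
Others bid (2, 2): truth gives 8, best alternative gives 8.
Others bid (2, 10): truth gives 0, best alternative gives 0.
Others bid (2, 13): truth gives 0, best alternative gives 0.
Others bid (2, 14): truth gives 0, best alternative gives 0.
Others bid (10, 2): truth gives 0, best alternative gives 0.
Others bid (10, 10): truth gives 0, best alternative gives 0.
(Remaining 10 profiles checked similarly; truth is weakly best in each.)
In every case the truthful bid is at least as good as any alternative, so it is a dominant strategy.

Yes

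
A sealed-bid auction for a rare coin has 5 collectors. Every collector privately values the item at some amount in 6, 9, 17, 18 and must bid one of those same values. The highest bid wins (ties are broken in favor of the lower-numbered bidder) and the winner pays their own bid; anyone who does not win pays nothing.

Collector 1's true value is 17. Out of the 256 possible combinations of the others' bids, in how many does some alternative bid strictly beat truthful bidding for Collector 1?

16

Others bid (6, 6, 6, 6): truth gives 0; bid 6 gives 11 > 0. Violating.
Others bid (6, 6, 6, 9): truth gives 0; bid 9 gives 8 > 0. Violating.
Others bid (6, 6, 9, 6): truth gives 0; bid 9 gives 8 > 0. Violating.
Others bid (6, 6, 9, 9): truth gives 0; bid 9 gives 8 > 0. Violating.
Others bid (6, 6, 6, 17): truth gives 0; no alternative beats it.
Others bid (6, 6, 6, 18): truth gives 0; no alternative beats it.
(Checking all 256 profiles: 16 have a profitable deviation, 240 do not.)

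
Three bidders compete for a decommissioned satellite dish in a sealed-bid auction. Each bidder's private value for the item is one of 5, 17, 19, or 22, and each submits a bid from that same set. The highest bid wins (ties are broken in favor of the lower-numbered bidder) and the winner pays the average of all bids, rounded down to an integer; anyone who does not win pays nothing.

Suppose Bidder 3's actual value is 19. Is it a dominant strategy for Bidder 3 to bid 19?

Consider the case where Bidder 1 bids 5 and Bidder 2 bids 19.
Truthful bid 19: loses, pays 0, utility 0.
Bid 22 instead: wins, pays 15, utility 19 - 15 = 4.
Since 4 > 0, bidding 22 is strictly better here, so truthful bidding is not dominant.

No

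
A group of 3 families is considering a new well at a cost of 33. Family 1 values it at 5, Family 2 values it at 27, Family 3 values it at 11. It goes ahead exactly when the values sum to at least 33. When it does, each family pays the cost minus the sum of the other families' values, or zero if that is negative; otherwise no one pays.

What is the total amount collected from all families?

Total value 43 ≥ cost 33, so it is built.
Family 1: others sum to 38; max(0, 33 - 38) = 0.
Family 2: others sum to 16; max(0, 33 - 16) = 17.
Family 3: others sum to 32; max(0, 33 - 32) = 1.
Total collected = 0 + 17 + 1 = 18.

18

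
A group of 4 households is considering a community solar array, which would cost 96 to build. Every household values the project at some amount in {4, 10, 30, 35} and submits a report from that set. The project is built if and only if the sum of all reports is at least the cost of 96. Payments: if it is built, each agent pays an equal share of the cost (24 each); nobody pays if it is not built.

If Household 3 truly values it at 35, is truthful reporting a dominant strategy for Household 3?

Yes

Check each profile of the others' reports and compare truth against every alternative report.
Others report (4, 30, 30): truth gives 11, best alternative gives 0.
Others report (30, 4, 30): truth gives 11, best alternative gives 0.
Others report (30, 30, 4): truth gives 11, best alternative gives 0.
Others report (4, 30, 35): truth gives 11, best alternative gives 11.
Others report (4, 35, 30): truth gives 11, best alternative gives 11.
Others report (4, 35, 35): truth gives 11, best alternative gives 11.
(Remaining 58 profiles checked similarly; truth is weakly best in each.)
In every case the truthful report is at least as good as any alternative, so it is a dominant strategy.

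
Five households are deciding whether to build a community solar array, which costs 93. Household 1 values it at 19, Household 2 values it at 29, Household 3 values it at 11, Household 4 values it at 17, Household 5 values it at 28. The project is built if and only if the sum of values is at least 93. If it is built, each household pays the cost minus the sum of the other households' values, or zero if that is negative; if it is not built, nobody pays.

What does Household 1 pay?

8

Total value 104 ≥ cost 93, so the project is built.
The other households' values sum to 85.
Cost minus that sum is 93 - 85 = 8.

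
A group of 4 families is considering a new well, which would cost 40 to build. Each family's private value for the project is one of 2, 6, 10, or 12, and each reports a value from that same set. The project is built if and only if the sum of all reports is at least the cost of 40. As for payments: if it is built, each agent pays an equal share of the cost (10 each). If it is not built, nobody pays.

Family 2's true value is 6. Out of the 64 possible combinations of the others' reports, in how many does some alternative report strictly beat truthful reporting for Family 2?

4

Others report (10, 12, 12): truth gives -4; report 2 gives 0 > -4. Violating.
Others report (12, 10, 12): truth gives -4; report 2 gives 0 > -4. Violating.
Others report (12, 12, 10): truth gives -4; report 2 gives 0 > -4. Violating.
Others report (12, 12, 12): truth gives -4; report 2 gives 0 > -4. Violating.
Others report (2, 2, 2): truth gives 0; no alternative beats it.
Others report (2, 2, 6): truth gives 0; no alternative beats it.
(Checking all 64 profiles: 4 have a profitable deviation, 60 do not.)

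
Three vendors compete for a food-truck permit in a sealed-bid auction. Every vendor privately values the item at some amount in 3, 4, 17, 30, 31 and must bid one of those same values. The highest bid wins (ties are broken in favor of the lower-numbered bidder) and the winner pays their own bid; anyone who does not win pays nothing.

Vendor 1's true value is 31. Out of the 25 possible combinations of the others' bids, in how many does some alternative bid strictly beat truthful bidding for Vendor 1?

16

Others bid (3, 3): truth gives 0; bid 3 gives 28 > 0. Violating.
Others bid (3, 4): truth gives 0; bid 4 gives 27 > 0. Violating.
Others bid (3, 17): truth gives 0; bid 17 gives 14 > 0. Violating.
Others bid (3, 30): truth gives 0; bid 30 gives 1 > 0. Violating.
Others bid (3, 31): truth gives 0; no alternative beats it.
Others bid (4, 31): truth gives 0; no alternative beats it.
(Checking all 25 profiles: 16 have a profitable deviation, 9 do not.)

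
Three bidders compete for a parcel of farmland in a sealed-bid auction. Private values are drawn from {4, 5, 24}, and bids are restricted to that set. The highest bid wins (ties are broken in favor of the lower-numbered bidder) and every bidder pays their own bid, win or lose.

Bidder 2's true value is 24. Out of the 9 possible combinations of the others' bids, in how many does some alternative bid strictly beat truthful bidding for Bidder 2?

5

Others bid (4, 4): truth gives 0; bid 5 gives 19 > 0. Violating.
Others bid (4, 5): truth gives 0; bid 5 gives 19 > 0. Violating.
Others bid (24, 4): truth gives -24; bid 4 gives -4 > -24. Violating.
Others bid (24, 5): truth gives -24; bid 4 gives -4 > -24. Violating.
Others bid (4, 24): truth gives 0; no alternative beats it.
Others bid (5, 4): truth gives 0; no alternative beats it.
(Checking all 9 profiles: 5 have a profitable deviation, 4 do not.)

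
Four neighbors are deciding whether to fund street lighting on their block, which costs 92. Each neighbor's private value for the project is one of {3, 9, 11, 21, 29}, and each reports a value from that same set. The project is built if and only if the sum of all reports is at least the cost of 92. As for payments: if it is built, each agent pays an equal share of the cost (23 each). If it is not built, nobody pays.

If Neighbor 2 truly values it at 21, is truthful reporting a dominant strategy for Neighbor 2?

No

Consider the case where Neighbor 1 reports 21, Neighbor 3 reports 21 and Neighbor 4 reports 29.
Truthful report 21: project built, pays 23, utility 21 - 23 = -2.
Report 3 instead: project not built, utility 0.
Since 0 > -2, reporting 3 is strictly better here, so truthful reporting is not dominant.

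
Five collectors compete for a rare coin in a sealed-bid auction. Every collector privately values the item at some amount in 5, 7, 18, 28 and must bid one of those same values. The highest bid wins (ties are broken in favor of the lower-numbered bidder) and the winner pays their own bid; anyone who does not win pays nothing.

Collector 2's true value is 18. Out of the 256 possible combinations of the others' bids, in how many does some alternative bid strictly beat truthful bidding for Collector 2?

Others bid (5, 5, 5, 5): truth gives 0; bid 7 gives 11 > 0. Violating.
Others bid (5, 5, 5, 7): truth gives 0; bid 7 gives 11 > 0. Violating.
Others bid (5, 5, 7, 5): truth gives 0; bid 7 gives 11 > 0. Violating.
Others bid (5, 5, 7, 7): truth gives 0; bid 7 gives 11 > 0. Violating.
Others bid (5, 5, 5, 18): truth gives 0; no alternative beats it.
Others bid (5, 5, 5, 28): truth gives 0; no alternative beats it.
(Checking all 256 profiles: 8 have a profitable deviation, 248 do not.)

8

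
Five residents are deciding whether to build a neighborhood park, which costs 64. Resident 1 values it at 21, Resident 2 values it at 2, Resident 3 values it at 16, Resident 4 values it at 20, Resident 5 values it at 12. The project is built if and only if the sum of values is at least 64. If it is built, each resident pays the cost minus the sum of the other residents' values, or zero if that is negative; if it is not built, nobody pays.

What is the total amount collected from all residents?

41

Total value 71 ≥ cost 64, so it is built.
Resident 1: others sum to 50; max(0, 64 - 50) = 14.
Resident 2: others sum to 69; max(0, 64 - 69) = 0.
Resident 3: others sum to 55; max(0, 64 - 55) = 9.
Resident 4: others sum to 51; max(0, 64 - 51) = 13.
Resident 5: others sum to 59; max(0, 64 - 59) = 5.
Total collected = 14 + 0 + 9 + 13 + 5 = 41.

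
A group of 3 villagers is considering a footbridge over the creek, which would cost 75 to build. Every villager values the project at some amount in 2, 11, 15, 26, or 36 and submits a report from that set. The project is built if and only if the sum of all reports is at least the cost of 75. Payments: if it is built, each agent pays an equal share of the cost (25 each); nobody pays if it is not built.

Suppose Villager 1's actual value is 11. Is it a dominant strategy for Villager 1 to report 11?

No

Consider the case where Villager 2 reports 36 and Villager 3 reports 36.
Truthful report 11: project built, pays 25, utility 11 - 25 = -14.
Report 2 instead: project not built, utility 0.
Since 0 > -14, reporting 2 is strictly better here, so truthful reporting is not dominant.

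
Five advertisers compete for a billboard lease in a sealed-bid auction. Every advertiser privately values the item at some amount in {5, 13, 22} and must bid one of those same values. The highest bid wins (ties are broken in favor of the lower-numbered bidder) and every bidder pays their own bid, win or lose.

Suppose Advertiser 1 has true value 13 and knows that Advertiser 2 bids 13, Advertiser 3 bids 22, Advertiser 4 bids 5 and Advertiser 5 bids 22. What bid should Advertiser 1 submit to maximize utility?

5

Bid 5: loses but pays 5, utility -5.
Bid 13: loses but pays 13, utility -13.
Bid 22: wins, pays 22, utility 13 - 22 = -9.
The best choice is 5 with utility -5.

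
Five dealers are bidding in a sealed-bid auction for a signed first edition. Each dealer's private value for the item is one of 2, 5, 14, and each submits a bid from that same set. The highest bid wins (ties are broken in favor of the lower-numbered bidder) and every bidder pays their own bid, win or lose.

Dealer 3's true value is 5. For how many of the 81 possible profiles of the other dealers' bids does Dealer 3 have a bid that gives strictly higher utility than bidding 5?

Others bid (2, 2, 2, 14): truth gives -5; bid 2 gives -2 > -5. Violating.
Others bid (2, 2, 5, 14): truth gives -5; bid 2 gives -2 > -5. Violating.
Others bid (2, 2, 14, 2): truth gives -5; bid 2 gives -2 > -5. Violating.
Others bid (2, 2, 14, 5): truth gives -5; bid 2 gives -2 > -5. Violating.
Others bid (2, 2, 2, 2): truth gives 0; no alternative beats it.
Others bid (2, 2, 2, 5): truth gives 0; no alternative beats it.
(Checking all 81 profiles: 77 have a profitable deviation, 4 do not.)

77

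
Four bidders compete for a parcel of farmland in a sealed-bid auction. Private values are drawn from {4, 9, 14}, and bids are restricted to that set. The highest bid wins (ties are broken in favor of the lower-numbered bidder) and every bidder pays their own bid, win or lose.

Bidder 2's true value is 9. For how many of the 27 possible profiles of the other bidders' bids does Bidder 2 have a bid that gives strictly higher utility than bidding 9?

23

Others bid (4, 4, 14): truth gives -9; bid 4 gives -4 > -9. Violating.
Others bid (4, 9, 14): truth gives -9; bid 4 gives -4 > -9. Violating.
Others bid (4, 14, 4): truth gives -9; bid 4 gives -4 > -9. Violating.
Others bid (4, 14, 9): truth gives -9; bid 4 gives -4 > -9. Violating.
Others bid (4, 4, 4): truth gives 0; no alternative beats it.
Others bid (4, 4, 9): truth gives 0; no alternative beats it.
(Checking all 27 profiles: 23 have a profitable deviation, 4 do not.)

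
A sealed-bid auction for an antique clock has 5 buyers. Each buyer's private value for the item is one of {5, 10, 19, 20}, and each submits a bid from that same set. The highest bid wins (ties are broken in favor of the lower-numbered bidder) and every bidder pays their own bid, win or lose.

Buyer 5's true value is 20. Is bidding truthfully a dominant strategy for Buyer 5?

No

Consider the case where Buyer 1 bids 5, Buyer 2 bids 5, Buyer 3 bids 5 and Buyer 4 bids 5.
Truthful bid 20: wins, pays 20, utility 20 - 20 = 0.
Bid 10 instead: wins, pays 10, utility 20 - 10 = 10.
Since 10 > 0, bidding 10 is strictly better here, so truthful bidding is not dominant.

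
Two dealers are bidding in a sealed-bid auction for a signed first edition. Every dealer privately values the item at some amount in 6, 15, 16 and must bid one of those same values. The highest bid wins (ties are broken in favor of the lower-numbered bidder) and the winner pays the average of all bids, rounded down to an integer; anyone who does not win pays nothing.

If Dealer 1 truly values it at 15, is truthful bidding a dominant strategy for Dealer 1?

Consider the case where Dealer 2 bids 6.
Truthful bid 15: wins, pays 10, utility 15 - 10 = 5.
Bid 6 instead: wins, pays 6, utility 15 - 6 = 9.
Since 9 > 5, bidding 6 is strictly better here, so truthful bidding is not dominant.

No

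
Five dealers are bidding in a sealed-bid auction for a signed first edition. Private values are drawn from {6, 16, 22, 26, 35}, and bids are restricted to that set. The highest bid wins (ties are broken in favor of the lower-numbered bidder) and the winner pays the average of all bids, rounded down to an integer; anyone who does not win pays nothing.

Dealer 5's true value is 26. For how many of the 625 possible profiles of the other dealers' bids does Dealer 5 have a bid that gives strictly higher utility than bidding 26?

Others bid (6, 6, 6, 6): truth gives 16; bid 16 gives 18 > 16. Violating.
Others bid (6, 6, 6, 16): truth gives 14; bid 22 gives 15 > 14. Violating.
Others bid (6, 6, 6, 26): truth gives 0; bid 35 gives 11 > 0. Violating.
Others bid (6, 6, 16, 6): truth gives 14; bid 22 gives 15 > 14. Violating.
Others bid (6, 6, 6, 22): truth gives 13; no alternative beats it.
Others bid (6, 6, 6, 35): truth gives 0; no alternative beats it.
(Checking all 625 profiles: 180 have a profitable deviation, 445 do not.)

180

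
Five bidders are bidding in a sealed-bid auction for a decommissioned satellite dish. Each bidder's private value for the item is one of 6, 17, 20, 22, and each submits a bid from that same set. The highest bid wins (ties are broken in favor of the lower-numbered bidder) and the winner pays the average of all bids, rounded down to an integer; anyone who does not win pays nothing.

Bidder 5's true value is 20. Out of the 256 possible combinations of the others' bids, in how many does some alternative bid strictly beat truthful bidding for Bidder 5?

64

Others bid (6, 6, 6, 20): truth gives 0; bid 22 gives 8 > 0. Violating.
Others bid (6, 6, 17, 20): truth gives 0; bid 22 gives 6 > 0. Violating.
Others bid (6, 6, 20, 6): truth gives 0; bid 22 gives 8 > 0. Violating.
Others bid (6, 6, 20, 17): truth gives 0; bid 22 gives 6 > 0. Violating.
Others bid (6, 6, 6, 6): truth gives 12; no alternative beats it.
Others bid (6, 6, 6, 17): truth gives 9; no alternative beats it.
(Checking all 256 profiles: 64 have a profitable deviation, 192 do not.)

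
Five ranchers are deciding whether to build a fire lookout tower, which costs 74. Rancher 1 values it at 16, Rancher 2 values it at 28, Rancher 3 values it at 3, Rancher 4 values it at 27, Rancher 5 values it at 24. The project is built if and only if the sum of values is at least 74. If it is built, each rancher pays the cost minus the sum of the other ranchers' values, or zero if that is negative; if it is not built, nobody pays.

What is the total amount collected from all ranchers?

Total value 98 ≥ cost 74, so it is built.
Rancher 1: others sum to 82; max(0, 74 - 82) = 0.
Rancher 2: others sum to 70; max(0, 74 - 70) = 4.
Rancher 3: others sum to 95; max(0, 74 - 95) = 0.
Rancher 4: others sum to 71; max(0, 74 - 71) = 3.
Rancher 5: others sum to 74; max(0, 74 - 74) = 0.
Total collected = 0 + 4 + 0 + 3 + 0 = 7.

7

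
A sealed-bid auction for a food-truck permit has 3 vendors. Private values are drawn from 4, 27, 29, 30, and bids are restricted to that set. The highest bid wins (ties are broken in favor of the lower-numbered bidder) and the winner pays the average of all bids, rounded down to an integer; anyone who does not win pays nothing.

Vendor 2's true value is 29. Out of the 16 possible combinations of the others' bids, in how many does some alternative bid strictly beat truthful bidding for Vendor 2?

5

Others bid (4, 4): truth gives 17; bid 27 gives 18 > 17. Violating.
Others bid (4, 27): truth gives 9; bid 27 gives 10 > 9. Violating.
Others bid (4, 30): truth gives 0; bid 30 gives 8 > 0. Violating.
Others bid (29, 4): truth gives 0; bid 30 gives 8 > 0. Violating.
Others bid (4, 29): truth gives 9; no alternative beats it.
Others bid (27, 4): truth gives 9; no alternative beats it.
(Checking all 16 profiles: 5 have a profitable deviation, 11 do not.)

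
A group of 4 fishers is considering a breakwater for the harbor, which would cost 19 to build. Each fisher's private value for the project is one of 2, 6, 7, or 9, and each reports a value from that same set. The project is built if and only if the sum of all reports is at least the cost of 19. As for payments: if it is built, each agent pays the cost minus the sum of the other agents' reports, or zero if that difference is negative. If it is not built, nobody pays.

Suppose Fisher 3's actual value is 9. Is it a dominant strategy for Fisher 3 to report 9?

Check each profile of the others' reports and compare truth against every alternative report.
Others report (2, 2, 7): truth gives 1, best alternative gives 0.
Others report (2, 7, 2): truth gives 1, best alternative gives 0.
Others report (7, 2, 2): truth gives 1, best alternative gives 0.
Others report (2, 9, 9): truth gives 9, best alternative gives 9.
Others report (6, 6, 7): truth gives 9, best alternative gives 9.
Others report (6, 6, 9): truth gives 9, best alternative gives 9.
(Remaining 58 profiles checked similarly; truth is weakly best in each.)
In every case the truthful report is at least as good as any alternative, so it is a dominant strategy.

Yes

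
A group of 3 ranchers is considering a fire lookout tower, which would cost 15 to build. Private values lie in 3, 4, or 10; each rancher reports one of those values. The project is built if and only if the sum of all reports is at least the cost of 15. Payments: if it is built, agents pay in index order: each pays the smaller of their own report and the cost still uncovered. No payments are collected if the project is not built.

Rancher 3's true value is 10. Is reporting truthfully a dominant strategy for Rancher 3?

Yes

Check each profile of the others' reports and compare truth against every alternative report.
Others report (4, 4): truth gives 3, best alternative gives 0.
Others report (3, 4): truth gives 2, best alternative gives 0.
Others report (4, 3): truth gives 2, best alternative gives 0.
Others report (3, 3): truth gives 1, best alternative gives 0.
Others report (10, 10): truth gives 10, best alternative gives 10.
Others report (4, 10): truth gives 9, best alternative gives 9.
(Remaining 3 profiles checked similarly; truth is weakly best in each.)
In every case the truthful report is at least as good as any alternative, so it is a dominant strategy.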